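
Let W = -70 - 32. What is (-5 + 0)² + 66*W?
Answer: -6707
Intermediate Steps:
W = -102
(-5 + 0)² + 66*W = (-5 + 0)² + 66*(-102) = (-5)² - 6732 = 25 - 6732 = -6707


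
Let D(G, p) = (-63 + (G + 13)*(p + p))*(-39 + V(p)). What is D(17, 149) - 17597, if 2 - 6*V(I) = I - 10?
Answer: -1132983/2 ≈ -5.6649e+5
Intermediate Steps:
V(I) = 2 - I/6 (V(I) = ⅓ - (I - 10)/6 = ⅓ - (-10 + I)/6 = ⅓ + (5/3 - I/6) = 2 - I/6)
D(G, p) = (-63 + 2*p*(13 + G))*(-37 - p/6) (D(G, p) = (-63 + (G + 13)*(p + p))*(-39 + (2 - p/6)) = (-63 + (13 + G)*(2*p))*(-37 - p/6) = (-63 + 2*p*(13 + G))*(-37 - p/6))
D(17, 149) - 17597 = (2331 - 1903/2*149 - 13/3*149² - 74*17*149 - ⅓*17*149²) - 17597 = (2331 - 283547/2 - 13/3*22201 - 187442 - ⅓*17*22201) - 17597 = (2331 - 283547/2 - 288613/3 - 187442 - 377417/3) - 17597 = -1097789/2 - 17597 = -1132983/2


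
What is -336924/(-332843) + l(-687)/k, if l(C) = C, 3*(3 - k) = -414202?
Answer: 19838805363/19695318839 ≈ 1.0073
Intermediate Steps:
k = 414211/3 (k = 3 - 1/3*(-414202) = 3 + 414202/3 = 414211/3 ≈ 1.3807e+5)
-336924/(-332843) + l(-687)/k = -336924/(-332843) - 687/414211/3 = -336924*(-1/332843) - 687*3/414211 = 48132/47549 - 2061/414211 = 19838805363/19695318839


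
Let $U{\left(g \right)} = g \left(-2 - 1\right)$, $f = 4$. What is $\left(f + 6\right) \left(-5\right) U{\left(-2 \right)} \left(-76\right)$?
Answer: $22800$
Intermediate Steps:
$U{\left(g \right)} = - 3 g$ ($U{\left(g \right)} = g \left(-3\right) = - 3 g$)
$\left(f + 6\right) \left(-5\right) U{\left(-2 \right)} \left(-76\right) = \left(4 + 6\right) \left(-5\right) \left(\left(-3\right) \left(-2\right)\right) \left(-76\right) = 10 \left(-5\right) 6 \left(-76\right) = \left(-50\right) 6 \left(-76\right) = \left(-300\right) \left(-76\right) = 22800$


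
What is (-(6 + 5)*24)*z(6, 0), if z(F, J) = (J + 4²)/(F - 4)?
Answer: -2112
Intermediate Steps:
z(F, J) = (16 + J)/(-4 + F) (z(F, J) = (J + 16)/(-4 + F) = (16 + J)/(-4 + F))
(-(6 + 5)*24)*z(6, 0) = (-(6 + 5)*24)*((16 + 0)/(-4 + 6)) = (-1*11*24)*(16/2) = (-11*24)*((½)*16) = -264*8 = -2112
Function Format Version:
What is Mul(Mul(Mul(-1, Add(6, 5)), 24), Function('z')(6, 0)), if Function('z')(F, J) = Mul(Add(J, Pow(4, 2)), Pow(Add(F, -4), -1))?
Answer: -2112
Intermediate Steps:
Function('z')(F, J) = Mul(Pow(Add(-4, F), -1), Add(16, J)) (Function('z')(F, J) = Mul(Add(J, 16), Pow(Add(-4, F), -1)) = Mul(Add(16, J), Pow(Add(-4, F), -1)) = Mul(Pow(Add(-4, F), -1), Add(16, J)))
Mul(Mul(Mul(-1, Add(6, 5)), 24), Function('z')(6, 0)) = Mul(Mul(Mul(-1, Add(6, 5)), 24), Mul(Pow(Add(-4, 6), -1), Add(16, 0))) = Mul(Mul(Mul(-1, 11), 24), Mul(Pow(2, -1), 16)) = Mul(Mul(-11, 24), Mul(Rational(1, 2), 16)) = Mul(-264, 8) = -2112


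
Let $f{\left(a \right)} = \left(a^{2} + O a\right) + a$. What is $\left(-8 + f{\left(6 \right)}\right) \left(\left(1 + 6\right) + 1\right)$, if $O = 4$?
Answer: $464$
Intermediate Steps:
$f{\left(a \right)} = a^{2} + 5 a$ ($f{\left(a \right)} = \left(a^{2} + 4 a\right) + a = a^{2} + 5 a$)
$\left(-8 + f{\left(6 \right)}\right) \left(\left(1 + 6\right) + 1\right) = \left(-8 + 6 \left(5 + 6\right)\right) \left(\left(1 + 6\right) + 1\right) = \left(-8 + 6 \cdot 11\right) \left(7 + 1\right) = \left(-8 + 66\right) 8 = 58 \cdot 8 = 464$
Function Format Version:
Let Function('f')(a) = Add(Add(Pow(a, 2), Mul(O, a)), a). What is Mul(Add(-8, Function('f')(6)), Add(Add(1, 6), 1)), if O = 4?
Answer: 464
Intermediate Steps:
Function('f')(a) = Add(Pow(a, 2), Mul(5, a)) (Function('f')(a) = Add(Add(Pow(a, 2), Mul(4, a)), a) = Add(Pow(a, 2), Mul(5, a)))
Mul(Add(-8, Function('f')(6)), Add(Add(1, 6), 1)) = Mul(Add(-8, Mul(6, Add(5, 6))), Add(Add(1, 6), 1)) = Mul(Add(-8, Mul(6, 11)), Add(7, 1)) = Mul(Add(-8, 66), 8) = Mul(58, 8) = 464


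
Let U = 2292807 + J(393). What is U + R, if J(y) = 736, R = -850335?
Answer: 1443208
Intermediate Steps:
U = 2293543 (U = 2292807 + 736 = 2293543)
U + R = 2293543 - 850335 = 1443208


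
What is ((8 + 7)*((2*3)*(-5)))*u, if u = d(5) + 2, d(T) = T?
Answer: -3150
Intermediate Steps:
u = 7 (u = 5 + 2 = 7)
((8 + 7)*((2*3)*(-5)))*u = ((8 + 7)*((2*3)*(-5)))*7 = (15*(6*(-5)))*7 = (15*(-30))*7 = -450*7 = -3150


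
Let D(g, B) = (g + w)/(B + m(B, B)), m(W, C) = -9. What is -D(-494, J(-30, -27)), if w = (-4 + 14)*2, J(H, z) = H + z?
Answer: -79/11 ≈ -7.1818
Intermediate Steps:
w = 20 (w = 10*2 = 20)
D(g, B) = (20 + g)/(-9 + B) (D(g, B) = (g + 20)/(B - 9) = (20 + g)/(-9 + B))
-D(-494, J(-30, -27)) = -(20 - 494)/(-9 + (-30 - 27)) = -(-474)/(-9 - 57) = -(-474)/(-66) = -(-1)*(-474)/66 = -1*79/11 = -79/11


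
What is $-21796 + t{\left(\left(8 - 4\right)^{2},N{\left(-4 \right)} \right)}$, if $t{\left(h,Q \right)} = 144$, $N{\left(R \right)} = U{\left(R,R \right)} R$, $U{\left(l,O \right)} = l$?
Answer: $-21652$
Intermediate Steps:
$N{\left(R \right)} = R^{2}$ ($N{\left(R \right)} = R R = R^{2}$)
$-21796 + t{\left(\left(8 - 4\right)^{2},N{\left(-4 \right)} \right)} = -21796 + 144 = -21652$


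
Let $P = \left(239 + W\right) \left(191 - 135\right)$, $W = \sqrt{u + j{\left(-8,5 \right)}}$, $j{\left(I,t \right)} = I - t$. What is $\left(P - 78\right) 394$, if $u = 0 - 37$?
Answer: $5242564 + 110320 i \sqrt{2} \approx 5.2426 \cdot 10^{6} + 1.5602 \cdot 10^{5} i$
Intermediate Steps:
$u = -37$
$W = 5 i \sqrt{2}$ ($W = \sqrt{-37 - 13} = \sqrt{-50} = 5 i \sqrt{2} \approx 7.0711 i$)
$P = 13384 + 280 i \sqrt{2}$ ($P = \left(239 + 5 i \sqrt{2}\right) \left(191 - 135\right) = \left(239 + 5 i \sqrt{2}\right) 56 = 13384 + 280 i \sqrt{2} \approx 13384.0 + 395.98 i$)
$\left(P - 78\right) 394 = \left(\left(13384 + 280 i \sqrt{2}\right) - 78\right) 394 = \left(13306 + 280 i \sqrt{2}\right) 394 = 5242564 + 110320 i \sqrt{2}$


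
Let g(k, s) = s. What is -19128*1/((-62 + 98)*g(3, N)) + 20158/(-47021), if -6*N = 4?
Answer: 37455579/47021 ≈ 796.57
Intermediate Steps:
N = -⅔ (N = -⅙*4 = -⅔ ≈ -0.66667)
-19128*1/((-62 + 98)*g(3, N)) + 20158/(-47021) = -19128*(-3/(2*(-62 + 98))) + 20158/(-47021) = -19128/((-⅔*36)) + 20158*(-1/47021) = -19128/(-24) - 20158/47021 = -19128*(-1/24) - 20158/47021 = 797 - 20158/47021 = 37455579/47021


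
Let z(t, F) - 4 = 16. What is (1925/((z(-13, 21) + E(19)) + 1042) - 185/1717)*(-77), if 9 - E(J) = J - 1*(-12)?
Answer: -47937505/357136 ≈ -134.23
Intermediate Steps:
z(t, F) = 20 (z(t, F) = 4 + 16 = 20)
E(J) = -3 - J (E(J) = 9 - (J - 1*(-12)) = 9 - (J + 12) = 9 - (12 + J) = 9 + (-12 - J) = -3 - J)
(1925/((z(-13, 21) + E(19)) + 1042) - 185/1717)*(-77) = (1925/((20 + (-3 - 1*19)) + 1042) - 185/1717)*(-77) = (1925/((20 + (-3 - 19)) + 1042) - 185*1/1717)*(-77) = (1925/((20 - 22) + 1042) - 185/1717)*(-77) = (1925/(-2 + 1042) - 185/1717)*(-77) = (1925/1040 - 185/1717)*(-77) = (1925*(1/1040) - 185/1717)*(-77) = (385/208 - 185/1717)*(-77) = (622565/357136)*(-77) = -47937505/357136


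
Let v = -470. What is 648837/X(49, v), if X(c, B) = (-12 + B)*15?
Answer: -216279/2410 ≈ -89.742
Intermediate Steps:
X(c, B) = -180 + 15*B
648837/X(49, v) = 648837/(-180 + 15*(-470)) = 648837/(-180 - 7050) = 648837/(-7230) = 648837*(-1/7230) = -216279/2410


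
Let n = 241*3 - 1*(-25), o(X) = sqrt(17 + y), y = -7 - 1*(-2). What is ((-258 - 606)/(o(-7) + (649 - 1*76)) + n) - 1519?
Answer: -84542493/109439 + 576*sqrt(3)/109439 ≈ -772.50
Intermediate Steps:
y = -5 (y = -7 + 2 = -5)
o(X) = 2*sqrt(3) (o(X) = sqrt(17 - 5) = sqrt(12) = 2*sqrt(3))
n = 748 (n = 723 + 25 = 748)
((-258 - 606)/(o(-7) + (649 - 1*76)) + n) - 1519 = ((-258 - 606)/(2*sqrt(3) + (649 - 1*76)) + 748) - 1519 = (-864/(2*sqrt(3) + (649 - 76)) + 748) - 1519 = (-864/(2*sqrt(3) + 573) + 748) - 1519 = (-864/(573 + 2*sqrt(3)) + 748) - 1519 = (748 - 864/(573 + 2*sqrt(3))) - 1519 = -771 - 864/(573 + 2*sqrt(3))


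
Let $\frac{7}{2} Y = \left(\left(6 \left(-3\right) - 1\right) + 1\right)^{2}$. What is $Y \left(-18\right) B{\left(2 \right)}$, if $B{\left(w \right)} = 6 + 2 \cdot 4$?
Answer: $-23328$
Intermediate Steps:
$Y = \frac{648}{7}$ ($Y = \frac{2 \left(\left(6 \left(-3\right) - 1\right) + 1\right)^{2}}{7} = \frac{2 \left(\left(-18 - 1\right) + 1\right)^{2}}{7} = \frac{2 \left(-19 + 1\right)^{2}}{7} = \frac{2 \left(-18\right)^{2}}{7} = \frac{2}{7} \cdot 324 = \frac{648}{7} \approx 92.571$)
$B{\left(w \right)} = 14$ ($B{\left(w \right)} = 6 + 8 = 14$)
$Y \left(-18\right) B{\left(2 \right)} = \frac{648}{7} \left(-18\right) 14 = \left(- \frac{11664}{7}\right) 14 = -23328$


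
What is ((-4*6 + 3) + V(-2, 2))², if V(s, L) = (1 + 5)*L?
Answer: 81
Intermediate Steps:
V(s, L) = 6*L
((-4*6 + 3) + V(-2, 2))² = ((-4*6 + 3) + 6*2)² = ((-24 + 3) + 12)² = (-21 + 12)² = (-9)² = 81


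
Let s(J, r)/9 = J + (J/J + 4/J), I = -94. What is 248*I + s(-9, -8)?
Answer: -23388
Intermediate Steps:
s(J, r) = 9 + 9*J + 36/J (s(J, r) = 9*(J + (J/J + 4/J)) = 9*(J + (1 + 4/J)) = 9*(1 + J + 4/J) = 9 + 9*J + 36/J)
248*I + s(-9, -8) = 248*(-94) + (9 + 9*(-9) + 36/(-9)) = -23312 + (9 - 81 + 36*(-⅑)) = -23312 + (9 - 81 - 4) = -23312 - 76 = -23388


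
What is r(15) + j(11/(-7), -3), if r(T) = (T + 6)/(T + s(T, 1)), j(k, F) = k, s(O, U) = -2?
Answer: 4/91 ≈ 0.043956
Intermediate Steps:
r(T) = (6 + T)/(-2 + T) (r(T) = (T + 6)/(T - 2) = (6 + T)/(-2 + T))
r(15) + j(11/(-7), -3) = (6 + 15)/(-2 + 15) + 11/(-7) = 21/13 + 11*(-⅐) = (1/13)*21 - 11/7 = 21/13 - 11/7 = 4/91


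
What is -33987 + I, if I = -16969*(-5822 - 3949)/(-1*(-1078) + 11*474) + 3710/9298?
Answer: -223336074485/29251508 ≈ -7635.0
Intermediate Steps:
I = 770834927911/29251508 (I = -16969*(-9771/(1078 + 5214)) + 3710*(1/9298) = -16969/(6292*(-1/9771)) + 1855/4649 = -16969/(-6292/9771) + 1855/4649 = -16969*(-9771/6292) + 1855/4649 = 165804099/6292 + 1855/4649 = 770834927911/29251508 ≈ 26352.)
-33987 + I = -33987 + 770834927911/29251508 = -223336074485/29251508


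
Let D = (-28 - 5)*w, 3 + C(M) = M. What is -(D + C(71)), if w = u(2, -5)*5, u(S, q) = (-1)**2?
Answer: 97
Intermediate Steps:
C(M) = -3 + M
u(S, q) = 1
w = 5 (w = 1*5 = 5)
D = -165 (D = (-28 - 5)*5 = -33*5 = -165)
-(D + C(71)) = -(-165 + (-3 + 71)) = -(-165 + 68) = -1*(-97) = 97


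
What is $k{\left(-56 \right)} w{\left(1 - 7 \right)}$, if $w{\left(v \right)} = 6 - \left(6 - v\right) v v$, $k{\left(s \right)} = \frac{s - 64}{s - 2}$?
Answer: $- \frac{25560}{29} \approx -881.38$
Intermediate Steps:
$k{\left(s \right)} = \frac{-64 + s}{-2 + s}$
$w{\left(v \right)} = 6 - v^{2} \left(6 - v\right)$ ($w{\left(v \right)} = 6 - v \left(6 - v\right) v = 6 - v^{2} \left(6 - v\right)$)
$k{\left(-56 \right)} w{\left(1 - 7 \right)} = \frac{-64 - 56}{-2 - 56} \left(6 + \left(1 - 7\right)^{3} - 6 \left(1 - 7\right)^{2}\right) = \frac{1}{-58} \left(-120\right) \left(6 + \left(1 - 7\right)^{3} - 6 \left(1 - 7\right)^{2}\right) = \left(- \frac{1}{58}\right) \left(-120\right) \left(6 + \left(-6\right)^{3} - 6 \left(-6\right)^{2}\right) = \frac{60 \left(6 - 216 - 216\right)}{29} = \frac{60}{29} \left(-426\right) = - \frac{25560}{29}$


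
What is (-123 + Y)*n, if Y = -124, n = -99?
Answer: 24453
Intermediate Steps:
(-123 + Y)*n = (-123 - 124)*(-99) = -247*(-99) = 24453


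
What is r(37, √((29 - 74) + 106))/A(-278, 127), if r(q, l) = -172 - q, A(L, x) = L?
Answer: 209/278 ≈ 0.75180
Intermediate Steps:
r(37, √((29 - 74) + 106))/A(-278, 127) = (-172 - 1*37)/(-278) = (-172 - 37)*(-1/278) = -209*(-1/278) = 209/278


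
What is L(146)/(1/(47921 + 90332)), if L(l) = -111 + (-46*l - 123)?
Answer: -960858350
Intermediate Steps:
L(l) = -234 - 46*l (L(l) = -111 + (-123 - 46*l) = -234 - 46*l)
L(146)/(1/(47921 + 90332)) = (-234 - 46*146)/(1/(47921 + 90332)) = (-234 - 6716)/(1/138253) = -6950/1/138253 = -6950*138253 = -960858350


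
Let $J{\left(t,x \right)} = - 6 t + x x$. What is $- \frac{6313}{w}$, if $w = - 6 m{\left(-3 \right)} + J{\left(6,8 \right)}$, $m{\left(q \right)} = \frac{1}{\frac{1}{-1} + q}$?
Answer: $-214$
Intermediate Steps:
$m{\left(q \right)} = \frac{1}{-1 + q}$
$J{\left(t,x \right)} = x^{2} - 6 t$ ($J{\left(t,x \right)} = - 6 t + x^{2} = x^{2} - 6 t$)
$w = \frac{59}{2}$ ($w = - \frac{6}{-1 - 3} + \left(8^{2} - 36\right) = - \frac{6}{-4} + \left(64 - 36\right) = \left(-6\right) \left(- \frac{1}{4}\right) + 28 = \frac{3}{2} + 28 = \frac{59}{2} \approx 29.5$)
$- \frac{6313}{w} = - \frac{6313}{\frac{59}{2}} = \left(-6313\right) \frac{2}{59} = -214$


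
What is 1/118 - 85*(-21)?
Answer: 210631/118 ≈ 1785.0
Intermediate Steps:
1/118 - 85*(-21) = 1/118 + 1785 = 210631/118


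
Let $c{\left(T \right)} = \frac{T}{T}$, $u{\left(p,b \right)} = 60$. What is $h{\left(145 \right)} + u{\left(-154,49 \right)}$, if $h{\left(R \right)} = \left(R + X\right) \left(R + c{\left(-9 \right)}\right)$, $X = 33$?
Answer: $26048$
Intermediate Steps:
$c{\left(T \right)} = 1$
$h{\left(R \right)} = \left(1 + R\right) \left(33 + R\right)$ ($h{\left(R \right)} = \left(R + 33\right) \left(R + 1\right) = \left(33 + R\right) \left(1 + R\right) = \left(1 + R\right) \left(33 + R\right)$)
$h{\left(145 \right)} + u{\left(-154,49 \right)} = \left(33 + 145^{2} + 34 \cdot 145\right) + 60 = \left(33 + 21025 + 4930\right) + 60 = 25988 + 60 = 26048$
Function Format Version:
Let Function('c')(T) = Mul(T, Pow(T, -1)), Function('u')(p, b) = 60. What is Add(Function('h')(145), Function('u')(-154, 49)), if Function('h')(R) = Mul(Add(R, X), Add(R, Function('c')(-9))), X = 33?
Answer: 26048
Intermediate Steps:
Function('c')(T) = 1
Function('h')(R) = Mul(Add(1, R), Add(33, R)) (Function('h')(R) = Mul(Add(R, 33), Add(R, 1)) = Mul(Add(33, R), Add(1, R)) = Mul(Add(1, R), Add(33, R)))
Add(Function('h')(145), Function('u')(-154, 49)) = Add(Add(33, Pow(145, 2), Mul(34, 145)), 60) = Add(Add(33, 21025, 4930), 60) = Add(25988, 60) = 26048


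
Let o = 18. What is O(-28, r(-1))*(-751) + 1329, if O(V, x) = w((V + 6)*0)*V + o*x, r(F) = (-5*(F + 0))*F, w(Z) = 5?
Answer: 174059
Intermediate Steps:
r(F) = -5*F² (r(F) = (-5*F)*F = -5*F²)
O(V, x) = 5*V + 18*x
O(-28, r(-1))*(-751) + 1329 = (5*(-28) + 18*(-5*(-1)²))*(-751) + 1329 = (-140 + 18*(-5*1))*(-751) + 1329 = (-140 + 18*(-5))*(-751) + 1329 = (-140 - 90)*(-751) + 1329 = -230*(-751) + 1329 = 172730 + 1329 = 174059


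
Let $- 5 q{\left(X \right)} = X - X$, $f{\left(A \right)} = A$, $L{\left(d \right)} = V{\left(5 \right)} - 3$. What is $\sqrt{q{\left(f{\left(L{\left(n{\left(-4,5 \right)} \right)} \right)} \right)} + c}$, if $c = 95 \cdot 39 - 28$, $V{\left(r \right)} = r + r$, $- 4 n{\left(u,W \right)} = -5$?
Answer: $\sqrt{3677} \approx 60.638$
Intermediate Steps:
$n{\left(u,W \right)} = \frac{5}{4}$ ($n{\left(u,W \right)} = \left(- \frac{1}{4}\right) \left(-5\right) = \frac{5}{4}$)
$V{\left(r \right)} = 2 r$
$L{\left(d \right)} = 7$ ($L{\left(d \right)} = 2 \cdot 5 - 3 = 10 - 3 = 7$)
$c = 3677$ ($c = 3705 - 28 = 3677$)
$q{\left(X \right)} = 0$ ($q{\left(X \right)} = - \frac{X - X}{5} = \left(- \frac{1}{5}\right) 0 = 0$)
$\sqrt{q{\left(f{\left(L{\left(n{\left(-4,5 \right)} \right)} \right)} \right)} + c} = \sqrt{0 + 3677} = \sqrt{3677}$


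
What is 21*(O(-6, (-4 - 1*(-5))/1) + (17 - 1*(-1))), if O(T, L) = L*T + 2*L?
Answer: 294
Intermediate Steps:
O(T, L) = 2*L + L*T
21*(O(-6, (-4 - 1*(-5))/1) + (17 - 1*(-1))) = 21*(((-4 - 1*(-5))/1)*(2 - 6) + (17 - 1*(-1))) = 21*(((-4 + 5)*1)*(-4) + (17 + 1)) = 21*((1*1)*(-4) + 18) = 21*(1*(-4) + 18) = 21*(-4 + 18) = 21*14 = 294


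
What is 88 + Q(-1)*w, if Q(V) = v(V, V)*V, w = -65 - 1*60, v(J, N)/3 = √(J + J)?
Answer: 88 + 375*I*√2 ≈ 88.0 + 530.33*I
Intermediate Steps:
v(J, N) = 3*√2*√J (v(J, N) = 3*√(J + J) = 3*√(2*J) = 3*(√2*√J) = 3*√2*√J)
w = -125 (w = -65 - 60 = -125)
Q(V) = 3*√2*V^(3/2) (Q(V) = (3*√2*√V)*V = 3*√2*V^(3/2))
88 + Q(-1)*w = 88 + (3*√2*(-1)^(3/2))*(-125) = 88 + (3*√2*(-I))*(-125) = 88 - 3*I*√2*(-125) = 88 + 375*I*√2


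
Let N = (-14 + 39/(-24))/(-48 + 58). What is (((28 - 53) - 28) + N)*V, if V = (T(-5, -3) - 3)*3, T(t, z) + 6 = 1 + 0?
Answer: 2619/2 ≈ 1309.5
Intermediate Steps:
T(t, z) = -5 (T(t, z) = -6 + (1 + 0) = -6 + 1 = -5)
V = -24 (V = (-5 - 3)*3 = -8*3 = -24)
N = -25/16 (N = (-14 + 39*(-1/24))/10 = (-14 - 13/8)*(⅒) = -125/8*⅒ = -25/16 ≈ -1.5625)
(((28 - 53) - 28) + N)*V = (((28 - 53) - 28) - 25/16)*(-24) = ((-25 - 28) - 25/16)*(-24) = (-53 - 25/16)*(-24) = -873/16*(-24) = 2619/2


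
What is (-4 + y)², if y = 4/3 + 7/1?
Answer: 169/9 ≈ 18.778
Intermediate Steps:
y = 25/3 (y = 4*(⅓) + 7*1 = 4/3 + 7 = 25/3 ≈ 8.3333)
(-4 + y)² = (-4 + 25/3)² = (13/3)² = 169/9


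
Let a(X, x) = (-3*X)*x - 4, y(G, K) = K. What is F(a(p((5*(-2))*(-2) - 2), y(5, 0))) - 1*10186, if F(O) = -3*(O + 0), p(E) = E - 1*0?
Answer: -10174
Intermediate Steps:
p(E) = E (p(E) = E + 0 = E)
a(X, x) = -4 - 3*X*x (a(X, x) = -3*X*x - 4 = -4 - 3*X*x)
F(O) = -3*O
F(a(p((5*(-2))*(-2) - 2), y(5, 0))) - 1*10186 = -3*(-4 - 3*((5*(-2))*(-2) - 2)*0) - 1*10186 = -3*(-4 - 3*(-10*(-2) - 2)*0) - 10186 = -3*(-4 - 3*(20 - 2)*0) - 10186 = -3*(-4 - 3*18*0) - 10186 = -3*(-4 + 0) - 10186 = -3*(-4) - 10186 = 12 - 10186 = -10174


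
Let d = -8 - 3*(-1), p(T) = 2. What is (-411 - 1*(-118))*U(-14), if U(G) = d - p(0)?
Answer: 2051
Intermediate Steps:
d = -5 (d = -8 - 1*(-3) = -8 + 3 = -5)
U(G) = -7 (U(G) = -5 - 1*2 = -5 - 2 = -7)
(-411 - 1*(-118))*U(-14) = (-411 - 1*(-118))*(-7) = (-411 + 118)*(-7) = -293*(-7) = 2051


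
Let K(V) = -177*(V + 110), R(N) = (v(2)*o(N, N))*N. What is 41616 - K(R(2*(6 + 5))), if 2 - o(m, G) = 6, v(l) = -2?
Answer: 92238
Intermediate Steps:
o(m, G) = -4 (o(m, G) = 2 - 1*6 = 2 - 6 = -4)
R(N) = 8*N (R(N) = (-2*(-4))*N = 8*N)
K(V) = -19470 - 177*V (K(V) = -177*(110 + V) = -19470 - 177*V)
41616 - K(R(2*(6 + 5))) = 41616 - (-19470 - 1416*2*(6 + 5)) = 41616 - (-19470 - 1416*2*11) = 41616 - (-19470 - 1416*22) = 41616 - (-19470 - 177*176) = 41616 - (-19470 - 31152) = 41616 - 1*(-50622) = 41616 + 50622 = 92238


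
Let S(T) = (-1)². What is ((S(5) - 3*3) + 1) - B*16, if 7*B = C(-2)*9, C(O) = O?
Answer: 239/7 ≈ 34.143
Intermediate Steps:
S(T) = 1
B = -18/7 (B = (-2*9)/7 = (⅐)*(-18) = -18/7 ≈ -2.5714)
((S(5) - 3*3) + 1) - B*16 = ((1 - 3*3) + 1) - 1*(-18/7)*16 = ((1 - 9) + 1) + (18/7)*16 = (-8 + 1) + 288/7 = -7 + 288/7 = 239/7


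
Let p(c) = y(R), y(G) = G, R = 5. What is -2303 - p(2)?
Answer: -2308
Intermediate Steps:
p(c) = 5
-2303 - p(2) = -2303 - 1*5 = -2303 - 5 = -2308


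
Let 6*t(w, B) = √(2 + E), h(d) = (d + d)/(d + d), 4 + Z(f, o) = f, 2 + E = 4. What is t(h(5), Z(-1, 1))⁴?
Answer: 1/81 ≈ 0.012346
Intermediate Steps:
E = 2 (E = -2 + 4 = 2)
Z(f, o) = -4 + f
h(d) = 1 (h(d) = (2*d)/((2*d)) = (2*d)*(1/(2*d)) = 1)
t(w, B) = ⅓ (t(w, B) = √(2 + 2)/6 = √4/6 = (⅙)*2 = ⅓)
t(h(5), Z(-1, 1))⁴ = (⅓)⁴ = 1/81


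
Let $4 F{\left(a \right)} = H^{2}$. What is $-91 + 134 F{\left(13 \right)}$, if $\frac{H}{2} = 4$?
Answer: $2053$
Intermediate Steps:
$H = 8$ ($H = 2 \cdot 4 = 8$)
$F{\left(a \right)} = 16$ ($F{\left(a \right)} = \frac{8^{2}}{4} = \frac{1}{4} \cdot 64 = 16$)
$-91 + 134 F{\left(13 \right)} = -91 + 134 \cdot 16 = -91 + 2144 = 2053$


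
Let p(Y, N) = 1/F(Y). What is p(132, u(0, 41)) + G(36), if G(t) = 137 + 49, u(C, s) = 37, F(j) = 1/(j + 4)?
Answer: 322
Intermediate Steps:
F(j) = 1/(4 + j)
p(Y, N) = 4 + Y (p(Y, N) = 1/(1/(4 + Y)) = 4 + Y)
G(t) = 186
p(132, u(0, 41)) + G(36) = (4 + 132) + 186 = 136 + 186 = 322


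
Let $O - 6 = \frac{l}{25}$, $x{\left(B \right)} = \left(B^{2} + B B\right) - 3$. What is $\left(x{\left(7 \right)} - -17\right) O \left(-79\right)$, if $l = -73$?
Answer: $- \frac{681296}{25} \approx -27252.0$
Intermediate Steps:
$x{\left(B \right)} = -3 + 2 B^{2}$ ($x{\left(B \right)} = \left(B^{2} + B^{2}\right) - 3 = 2 B^{2} - 3 = -3 + 2 B^{2}$)
$O = \frac{77}{25}$ ($O = 6 - \frac{73}{25} = \frac{77}{25} \approx 3.08$)
$\left(x{\left(7 \right)} - -17\right) O \left(-79\right) = \left(\left(-3 + 2 \cdot 7^{2}\right) - -17\right) \frac{77}{25} \left(-79\right) = \left(\left(-3 + 2 \cdot 49\right) + 17\right) \frac{77}{25} \left(-79\right) = \left(\left(-3 + 98\right) + 17\right) \frac{77}{25} \left(-79\right) = \left(95 + 17\right) \frac{77}{25} \left(-79\right) = 112 \cdot \frac{77}{25} \left(-79\right) = \frac{8624}{25} \left(-79\right) = - \frac{681296}{25}$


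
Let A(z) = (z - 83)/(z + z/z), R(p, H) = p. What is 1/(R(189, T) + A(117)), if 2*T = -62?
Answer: 59/11168 ≈ 0.0052830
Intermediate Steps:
T = -31 (T = (½)*(-62) = -31)
A(z) = (-83 + z)/(1 + z) (A(z) = (-83 + z)/(z + 1) = (-83 + z)/(1 + z))
1/(R(189, T) + A(117)) = 1/(189 + (-83 + 117)/(1 + 117)) = 1/(189 + 34/118) = 1/(189 + (1/118)*34) = 1/(189 + 17/59) = 1/(11168/59) = 59/11168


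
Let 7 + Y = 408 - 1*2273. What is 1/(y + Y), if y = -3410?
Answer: -1/5282 ≈ -0.00018932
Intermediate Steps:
Y = -1872 (Y = -7 + (408 - 1*2273) = -7 + (408 - 2273) = -7 - 1865 = -1872)
1/(y + Y) = 1/(-3410 - 1872) = 1/(-5282) = -1/5282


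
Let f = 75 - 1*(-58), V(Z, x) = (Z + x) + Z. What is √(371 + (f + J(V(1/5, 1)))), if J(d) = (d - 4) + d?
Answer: √12570/5 ≈ 22.423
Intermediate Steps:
V(Z, x) = x + 2*Z
f = 133 (f = 75 + 58 = 133)
J(d) = -4 + 2*d (J(d) = (-4 + d) + d = -4 + 2*d)
√(371 + (f + J(V(1/5, 1)))) = √(371 + (133 + (-4 + 2*(1 + 2/5)))) = √(371 + (133 + (-4 + 2*(1 + 2*(⅕))))) = √(371 + (133 + (-4 + 2*(1 + ⅖)))) = √(371 + (133 + (-4 + 2*(7/5)))) = √(371 + (133 + (-4 + 14/5))) = √(371 + (133 - 6/5)) = √(371 + 659/5) = √(2514/5) = √12570/5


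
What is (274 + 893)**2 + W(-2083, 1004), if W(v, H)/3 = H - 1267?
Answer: 1361100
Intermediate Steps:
W(v, H) = -3801 + 3*H (W(v, H) = 3*(H - 1267) = 3*(-1267 + H) = -3801 + 3*H)
(274 + 893)**2 + W(-2083, 1004) = (274 + 893)**2 + (-3801 + 3*1004) = 1167**2 + (-3801 + 3012) = 1361889 - 789 = 1361100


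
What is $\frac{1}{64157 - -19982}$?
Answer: $\frac{1}{84139} \approx 1.1885 \cdot 10^{-5}$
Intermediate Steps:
$\frac{1}{64157 - -19982} = \frac{1}{64157 + \left(-25600 + 45582\right)} = \frac{1}{64157 + 19982} = \frac{1}{84139}$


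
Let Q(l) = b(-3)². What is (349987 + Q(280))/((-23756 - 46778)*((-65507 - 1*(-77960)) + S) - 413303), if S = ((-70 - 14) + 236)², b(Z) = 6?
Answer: -350023/2508390741 ≈ -0.00013954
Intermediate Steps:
Q(l) = 36 (Q(l) = 6² = 36)
S = 23104 (S = (-84 + 236)² = 152² = 23104)
(349987 + Q(280))/((-23756 - 46778)*((-65507 - 1*(-77960)) + S) - 413303) = (349987 + 36)/((-23756 - 46778)*((-65507 - 1*(-77960)) + 23104) - 413303) = 350023/(-70534*((-65507 + 77960) + 23104) - 413303) = 350023/(-70534*(12453 + 23104) - 413303) = 350023/(-70534*35557 - 413303) = 350023/(-2507977438 - 413303) = 350023/(-2508390741) = 350023*(-1/2508390741) = -350023/2508390741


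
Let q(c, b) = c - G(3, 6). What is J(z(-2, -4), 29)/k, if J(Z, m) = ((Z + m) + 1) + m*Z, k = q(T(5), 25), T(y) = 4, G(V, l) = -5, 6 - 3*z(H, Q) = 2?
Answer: 70/9 ≈ 7.7778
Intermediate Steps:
z(H, Q) = 4/3 (z(H, Q) = 2 - ⅓*2 = 2 - ⅔ = 4/3)
q(c, b) = 5 + c (q(c, b) = c - 1*(-5) = c + 5 = 5 + c)
k = 9 (k = 5 + 4 = 9)
J(Z, m) = 1 + Z + m + Z*m (J(Z, m) = (1 + Z + m) + Z*m = 1 + Z + m + Z*m)
J(z(-2, -4), 29)/k = (1 + 4/3 + 29 + (4/3)*29)/9 = (1 + 4/3 + 29 + 116/3)*(⅑) = 70*(⅑) = 70/9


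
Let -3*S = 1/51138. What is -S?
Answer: 1/153414 ≈ 6.5183e-6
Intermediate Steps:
S = -1/153414 (S = -⅓/51138 = -⅓*1/51138 = -1/153414 ≈ -6.5183e-6)
-S = -1*(-1/153414) = 1/153414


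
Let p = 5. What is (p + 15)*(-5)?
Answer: -100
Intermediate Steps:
(p + 15)*(-5) = (5 + 15)*(-5) = 20*(-5) = -100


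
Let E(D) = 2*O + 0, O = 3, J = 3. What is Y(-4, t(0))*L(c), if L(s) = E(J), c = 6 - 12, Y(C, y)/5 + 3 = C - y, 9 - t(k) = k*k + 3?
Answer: -390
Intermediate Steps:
t(k) = 6 - k² (t(k) = 9 - (k*k + 3) = 9 - (k² + 3) = 9 - (3 + k²) = 9 + (-3 - k²) = 6 - k²)
Y(C, y) = -15 - 5*y + 5*C (Y(C, y) = -15 + 5*(C - y) = -15 + (-5*y + 5*C) = -15 - 5*y + 5*C)
c = -6
E(D) = 6 (E(D) = 2*3 + 0 = 6 + 0 = 6)
L(s) = 6
Y(-4, t(0))*L(c) = (-15 - 5*(6 - 1*0²) + 5*(-4))*6 = (-15 - 5*(6 - 1*0) - 20)*6 = (-15 - 5*(6 + 0) - 20)*6 = (-15 - 5*6 - 20)*6 = (-15 - 30 - 20)*6 = -65*6 = -390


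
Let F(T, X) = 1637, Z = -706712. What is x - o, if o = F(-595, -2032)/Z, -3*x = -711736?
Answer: 502992376943/2120136 ≈ 2.3725e+5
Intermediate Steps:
x = 711736/3 (x = -⅓*(-711736) = 711736/3 ≈ 2.3725e+5)
o = -1637/706712 (o = 1637/(-706712) = 1637*(-1/706712) = -1637/706712 ≈ -0.0023164)
x - o = 711736/3 - 1*(-1637/706712) = 711736/3 + 1637/706712 = 502992376943/2120136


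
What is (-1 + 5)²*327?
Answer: 5232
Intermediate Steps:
(-1 + 5)²*327 = 4²*327 = 16*327 = 5232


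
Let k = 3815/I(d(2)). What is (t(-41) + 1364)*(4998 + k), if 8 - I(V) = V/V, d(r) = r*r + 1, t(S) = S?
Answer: 7333389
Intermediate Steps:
d(r) = 1 + r**2 (d(r) = r**2 + 1 = 1 + r**2)
I(V) = 7 (I(V) = 8 - V/V = 8 - 1*1 = 8 - 1 = 7)
k = 545 (k = 3815/7 = 3815*(1/7) = 545)
(t(-41) + 1364)*(4998 + k) = (-41 + 1364)*(4998 + 545) = 1323*5543 = 7333389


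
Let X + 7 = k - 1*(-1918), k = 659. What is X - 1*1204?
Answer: 1366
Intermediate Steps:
X = 2570 (X = -7 + (659 - 1*(-1918)) = -7 + (659 + 1918) = -7 + 2577 = 2570)
X - 1*1204 = 2570 - 1*1204 = 2570 - 1204 = 1366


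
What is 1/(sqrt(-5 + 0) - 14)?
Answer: -14/201 - I*sqrt(5)/201 ≈ -0.069652 - 0.011125*I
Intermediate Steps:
1/(sqrt(-5 + 0) - 14) = 1/(sqrt(-5) - 14) = 1/(I*sqrt(5) - 14) = 1/(-14 + I*sqrt(5))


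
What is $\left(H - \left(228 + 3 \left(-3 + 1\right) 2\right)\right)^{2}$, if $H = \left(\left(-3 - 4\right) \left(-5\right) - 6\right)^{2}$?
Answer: $390625$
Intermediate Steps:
$H = 841$ ($H = \left(\left(-7\right) \left(-5\right) - 6\right)^{2} = \left(35 - 6\right)^{2} = 29^{2} = 841$)
$\left(H - \left(228 + 3 \left(-3 + 1\right) 2\right)\right)^{2} = \left(841 - \left(228 + 3 \left(-3 + 1\right) 2\right)\right)^{2} = \left(841 - \left(228 + 3 \left(-2\right) 2\right)\right)^{2} = \left(841 + \left(-233 + \left(5 - -12\right)\right)\right)^{2} = \left(841 + \left(-233 + \left(5 + 12\right)\right)\right)^{2} = \left(841 + \left(-233 + 17\right)\right)^{2} = \left(841 - 216\right)^{2} = 625^{2} = 390625$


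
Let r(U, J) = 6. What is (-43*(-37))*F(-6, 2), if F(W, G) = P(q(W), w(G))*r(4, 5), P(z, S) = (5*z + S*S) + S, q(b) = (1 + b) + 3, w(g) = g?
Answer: -38184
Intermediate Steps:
q(b) = 4 + b
P(z, S) = S + S² + 5*z (P(z, S) = (5*z + S²) + S = (S² + 5*z) + S = S + S² + 5*z)
F(W, G) = 120 + 6*G + 6*G² + 30*W (F(W, G) = (G + G² + 5*(4 + W))*6 = (G + G² + (20 + 5*W))*6 = (20 + G + G² + 5*W)*6 = 120 + 6*G + 6*G² + 30*W)
(-43*(-37))*F(-6, 2) = (-43*(-37))*(120 + 6*2 + 6*2² + 30*(-6)) = 1591*(120 + 12 + 6*4 - 180) = 1591*(120 + 12 + 24 - 180) = 1591*(-24) = -38184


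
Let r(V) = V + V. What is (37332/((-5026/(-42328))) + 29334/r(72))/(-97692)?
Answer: -18974552809/5891999904 ≈ -3.2204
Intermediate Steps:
r(V) = 2*V
(37332/((-5026/(-42328))) + 29334/r(72))/(-97692) = (37332/((-5026/(-42328))) + 29334/((2*72)))/(-97692) = (37332/((-5026*(-1/42328))) + 29334/144)*(-1/97692) = (37332/(2513/21164) + 29334*(1/144))*(-1/97692) = (37332*(21164/2513) + 4889/24)*(-1/97692) = (790094448/2513 + 4889/24)*(-1/97692) = (18974552809/60312)*(-1/97692) = -18974552809/5891999904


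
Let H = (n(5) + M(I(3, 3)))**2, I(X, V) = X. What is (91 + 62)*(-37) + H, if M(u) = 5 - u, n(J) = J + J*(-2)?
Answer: -5652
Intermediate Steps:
n(J) = -J (n(J) = J - 2*J = -J)
H = 9 (H = (-1*5 + (5 - 1*3))**2 = (-5 + (5 - 3))**2 = (-5 + 2)**2 = (-3)**2 = 9)
(91 + 62)*(-37) + H = (91 + 62)*(-37) + 9 = 153*(-37) + 9 = -5661 + 9 = -5652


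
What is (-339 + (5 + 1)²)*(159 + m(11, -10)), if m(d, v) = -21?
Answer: -41814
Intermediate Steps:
(-339 + (5 + 1)²)*(159 + m(11, -10)) = (-339 + (5 + 1)²)*(159 - 21) = (-339 + 6²)*138 = (-339 + 36)*138 = -303*138 = -41814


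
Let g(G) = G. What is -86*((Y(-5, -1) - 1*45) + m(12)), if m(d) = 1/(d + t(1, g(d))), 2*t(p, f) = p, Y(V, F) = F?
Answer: 98728/25 ≈ 3949.1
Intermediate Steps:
t(p, f) = p/2
m(d) = 1/(½ + d) (m(d) = 1/(d + (½)*1) = 1/(d + ½) = 1/(½ + d))
-86*((Y(-5, -1) - 1*45) + m(12)) = -86*((-1 - 1*45) + 2/(1 + 2*12)) = -86*((-1 - 45) + 2/(1 + 24)) = -86*(-46 + 2/25) = -86*(-1148/25) = 98728/25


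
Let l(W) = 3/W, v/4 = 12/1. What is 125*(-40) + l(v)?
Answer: -79999/16 ≈ -4999.9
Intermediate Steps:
v = 48 (v = 4*(12/1) = 4*(12*1) = 4*12 = 48)
125*(-40) + l(v) = 125*(-40) + 3/48 = -5000 + 3*(1/48) = -5000 + 1/16 = -79999/16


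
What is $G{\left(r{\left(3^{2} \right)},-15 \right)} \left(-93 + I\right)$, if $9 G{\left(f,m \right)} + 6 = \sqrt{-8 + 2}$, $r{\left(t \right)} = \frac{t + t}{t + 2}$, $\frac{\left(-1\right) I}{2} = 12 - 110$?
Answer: $- \frac{206}{3} + \frac{103 i \sqrt{6}}{9} \approx -68.667 + 28.033 i$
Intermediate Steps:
$I = 196$ ($I = - 2 \left(12 - 110\right) = \left(-2\right) \left(-98\right) = 196$)
$r{\left(t \right)} = \frac{2 t}{2 + t}$
$G{\left(f,m \right)} = - \frac{2}{3} + \frac{i \sqrt{6}}{9}$ ($G{\left(f,m \right)} = - \frac{2}{3} + \frac{\sqrt{-8 + 2}}{9} = - \frac{2}{3} + \frac{\sqrt{-6}}{9} = - \frac{2}{3} + \frac{i \sqrt{6}}{9}$)
$G{\left(r{\left(3^{2} \right)},-15 \right)} \left(-93 + I\right) = \left(- \frac{2}{3} + \frac{i \sqrt{6}}{9}\right) \left(-93 + 196\right) = \left(- \frac{2}{3} + \frac{i \sqrt{6}}{9}\right) 103 = - \frac{206}{3} + \frac{103 i \sqrt{6}}{9}$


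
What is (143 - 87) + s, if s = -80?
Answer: -24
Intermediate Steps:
(143 - 87) + s = (143 - 87) - 80 = 56 - 80 = -24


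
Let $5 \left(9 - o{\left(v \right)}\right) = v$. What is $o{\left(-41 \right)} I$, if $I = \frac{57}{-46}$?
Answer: $- \frac{2451}{115} \approx -21.313$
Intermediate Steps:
$o{\left(v \right)} = 9 - \frac{v}{5}$
$I = - \frac{57}{46}$ ($I = 57 \left(- \frac{1}{46}\right) = - \frac{57}{46} \approx -1.2391$)
$o{\left(-41 \right)} I = \left(9 - - \frac{41}{5}\right) \left(- \frac{57}{46}\right) = \left(9 + \frac{41}{5}\right) \left(- \frac{57}{46}\right) = \frac{86}{5} \left(- \frac{57}{46}\right) = - \frac{2451}{115}$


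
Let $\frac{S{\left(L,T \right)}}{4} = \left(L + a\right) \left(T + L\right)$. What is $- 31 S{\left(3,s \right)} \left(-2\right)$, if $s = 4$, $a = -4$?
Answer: $-1736$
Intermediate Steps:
$S{\left(L,T \right)} = 4 \left(-4 + L\right) \left(L + T\right)$ ($S{\left(L,T \right)} = 4 \left(L - 4\right) \left(T + L\right) = 4 \left(-4 + L\right) \left(L + T\right)$)
$- 31 S{\left(3,s \right)} \left(-2\right) = - 31 \left(\left(-16\right) 3 - 64 + 4 \cdot 3^{2} + 4 \cdot 3 \cdot 4\right) \left(-2\right) = - 31 \left(-48 - 64 + 4 \cdot 9 + 48\right) \left(-2\right) = - 31 \left(-48 - 64 + 36 + 48\right) \left(-2\right) = \left(-31\right) \left(-28\right) \left(-2\right) = 868 \left(-2\right) = -1736$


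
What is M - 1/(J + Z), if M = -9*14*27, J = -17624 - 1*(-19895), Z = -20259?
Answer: -61195175/17988 ≈ -3402.0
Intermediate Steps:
J = 2271 (J = -17624 + 19895 = 2271)
M = -3402 (M = -126*27 = -3402)
M - 1/(J + Z) = -3402 - 1/(2271 - 20259) = -3402 - 1/(-17988) = -3402 - 1*(-1/17988) = -3402 + 1/17988 = -61195175/17988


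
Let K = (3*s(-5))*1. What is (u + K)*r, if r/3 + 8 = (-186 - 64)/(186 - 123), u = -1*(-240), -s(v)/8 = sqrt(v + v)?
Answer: -60320/7 + 6032*I*sqrt(10)/7 ≈ -8617.1 + 2725.0*I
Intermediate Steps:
s(v) = -8*sqrt(2)*sqrt(v) (s(v) = -8*sqrt(v + v) = -8*sqrt(2)*sqrt(v))
u = 240
K = -24*I*sqrt(10) (K = (3*(-8*sqrt(2)*sqrt(-5)))*1 = (3*(-8*sqrt(2)*I*sqrt(5)))*1 = (3*(-8*I*sqrt(10)))*1 = -24*I*sqrt(10)*1 = -24*I*sqrt(10) ≈ -75.895*I)
r = -754/21 (r = -24 + 3*((-186 - 64)/(186 - 123)) = -24 + 3*(-250/63) = -24 - 250/21 = -754/21 ≈ -35.905)
(u + K)*r = (240 - 24*I*sqrt(10))*(-754/21) = -60320/7 + 6032*I*sqrt(10)/7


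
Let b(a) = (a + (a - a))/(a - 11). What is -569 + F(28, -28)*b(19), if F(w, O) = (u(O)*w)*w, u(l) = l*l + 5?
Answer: 1468549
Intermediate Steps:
u(l) = 5 + l² (u(l) = l² + 5 = 5 + l²)
F(w, O) = w²*(5 + O²) (F(w, O) = ((5 + O²)*w)*w = (w*(5 + O²))*w = w²*(5 + O²))
b(a) = a/(-11 + a) (b(a) = (a + 0)/(-11 + a) = a/(-11 + a))
-569 + F(28, -28)*b(19) = -569 + (28²*(5 + (-28)²))*(19/(-11 + 19)) = -569 + (784*(5 + 784))*(19/8) = -569 + (784*789)*(19*(⅛)) = -569 + 618576*(19/8) = -569 + 1469118 = 1468549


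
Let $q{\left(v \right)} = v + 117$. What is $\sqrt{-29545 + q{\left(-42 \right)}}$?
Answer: $i \sqrt{29470} \approx 171.67 i$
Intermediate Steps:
$q{\left(v \right)} = 117 + v$
$\sqrt{-29545 + q{\left(-42 \right)}} = \sqrt{-29545 + \left(117 - 42\right)} = \sqrt{-29545 + 75} = \sqrt{-29470} = i \sqrt{29470}$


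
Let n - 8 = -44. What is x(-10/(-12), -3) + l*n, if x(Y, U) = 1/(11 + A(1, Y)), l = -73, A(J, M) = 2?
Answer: 34165/13 ≈ 2628.1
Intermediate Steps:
n = -36 (n = 8 - 44 = -36)
x(Y, U) = 1/13 (x(Y, U) = 1/(11 + 2) = 1/13)
x(-10/(-12), -3) + l*n = 1/13 - 73*(-36) = 1/13 + 2628 = 34165/13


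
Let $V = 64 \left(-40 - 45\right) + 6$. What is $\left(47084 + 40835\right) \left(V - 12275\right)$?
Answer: $-1556957571$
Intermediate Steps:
$V = -5434$ ($V = 64 \left(-85\right) + 6 = -5440 + 6 = -5434$)
$\left(47084 + 40835\right) \left(V - 12275\right) = \left(47084 + 40835\right) \left(-5434 - 12275\right) = 87919 \left(-17709\right) = -1556957571$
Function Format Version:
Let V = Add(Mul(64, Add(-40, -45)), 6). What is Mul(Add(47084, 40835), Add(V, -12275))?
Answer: -1556957571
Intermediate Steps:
V = -5434 (V = Add(Mul(64, -85), 6) = Add(-5440, 6) = -5434)
Mul(Add(47084, 40835), Add(V, -12275)) = Mul(Add(47084, 40835), Add(-5434, -12275)) = Mul(87919, -17709) = -1556957571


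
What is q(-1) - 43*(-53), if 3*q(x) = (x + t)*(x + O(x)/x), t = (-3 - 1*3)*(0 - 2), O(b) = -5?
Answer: 6881/3 ≈ 2293.7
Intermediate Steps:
t = 12 (t = (-3 - 3)*(-2) = -6*(-2) = 12)
q(x) = (12 + x)*(x - 5/x)/3 (q(x) = ((x + 12)*(x - 5/x))/3 = ((12 + x)*(x - 5/x))/3 = (12 + x)*(x - 5/x)/3)
q(-1) - 43*(-53) = (⅓)*(-60 - (-5 + (-1)² + 12*(-1)))/(-1) - 43*(-53) = (⅓)*(-1)*(-60 - (-5 + 1 - 12)) + 2279 = (⅓)*(-1)*(-60 - 1*(-16)) + 2279 = (⅓)*(-1)*(-60 + 16) + 2279 = (⅓)*(-1)*(-44) + 2279 = 44/3 + 2279 = 6881/3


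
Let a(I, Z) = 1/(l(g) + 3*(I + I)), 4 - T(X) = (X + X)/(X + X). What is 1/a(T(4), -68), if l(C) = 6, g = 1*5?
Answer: 24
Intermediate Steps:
T(X) = 3 (T(X) = 4 - (X + X)/(X + X) = 4 - 2*X/(2*X) = 4 - 2*X*1/(2*X) = 4 - 1*1 = 4 - 1 = 3)
g = 5
a(I, Z) = 1/(6 + 6*I) (a(I, Z) = 1/(6 + 3*(I + I)) = 1/(6 + 3*(2*I)) = 1/(6 + 6*I))
1/a(T(4), -68) = 1/(1/(6*(1 + 3))) = 1/((1/6)/4) = 1/((1/6)*(1/4)) = 1/(1/24) = 24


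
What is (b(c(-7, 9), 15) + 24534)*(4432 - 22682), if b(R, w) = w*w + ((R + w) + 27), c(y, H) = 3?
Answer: -452673000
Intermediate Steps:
b(R, w) = 27 + R + w + w² (b(R, w) = w² + (27 + R + w) = 27 + R + w + w²)
(b(c(-7, 9), 15) + 24534)*(4432 - 22682) = ((27 + 3 + 15 + 15²) + 24534)*(4432 - 22682) = ((27 + 3 + 15 + 225) + 24534)*(-18250) = (270 + 24534)*(-18250) = 24804*(-18250) = -452673000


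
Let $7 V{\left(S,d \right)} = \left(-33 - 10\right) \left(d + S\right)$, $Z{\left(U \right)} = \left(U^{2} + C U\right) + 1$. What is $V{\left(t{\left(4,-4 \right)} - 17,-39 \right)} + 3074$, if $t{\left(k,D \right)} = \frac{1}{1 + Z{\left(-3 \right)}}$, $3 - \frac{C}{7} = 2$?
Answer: $\frac{239303}{70} \approx 3418.6$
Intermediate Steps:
$C = 7$ ($C = 21 - 14 = 7$)
$Z{\left(U \right)} = 1 + U^{2} + 7 U$ ($Z{\left(U \right)} = \left(U^{2} + 7 U\right) + 1 = 1 + U^{2} + 7 U$)
$t{\left(k,D \right)} = - \frac{1}{10}$ ($t{\left(k,D \right)} = \frac{1}{1 + \left(1 + \left(-3\right)^{2} + 7 \left(-3\right)\right)} = \frac{1}{1 + \left(1 + 9 - 21\right)} = \frac{1}{1 - 11} = \frac{1}{-10} = - \frac{1}{10}$)
$V{\left(S,d \right)} = - \frac{43 S}{7} - \frac{43 d}{7}$ ($V{\left(S,d \right)} = \frac{\left(-33 - 10\right) \left(d + S\right)}{7} = \frac{\left(-43\right) \left(S + d\right)}{7} = \frac{- 43 S - 43 d}{7} = - \frac{43 S}{7} - \frac{43 d}{7}$)
$V{\left(t{\left(4,-4 \right)} - 17,-39 \right)} + 3074 = \left(- \frac{43 \left(- \frac{1}{10} - 17\right)}{7} - - \frac{1677}{7}\right) + 3074 = \left(\left(- \frac{43}{7}\right) \left(- \frac{171}{10}\right) + \frac{1677}{7}\right) + 3074 = \left(\frac{7353}{70} + \frac{1677}{7}\right) + 3074 = \frac{24123}{70} + 3074 = \frac{239303}{70}$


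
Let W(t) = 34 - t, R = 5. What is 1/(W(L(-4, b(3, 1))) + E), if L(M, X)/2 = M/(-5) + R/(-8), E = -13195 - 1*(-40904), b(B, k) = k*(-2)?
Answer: 20/554853 ≈ 3.6046e-5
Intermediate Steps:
b(B, k) = -2*k
E = 27709 (E = -13195 + 40904 = 27709)
L(M, X) = -5/4 - 2*M/5 (L(M, X) = 2*(M/(-5) + 5/(-8)) = 2*(M*(-⅕) + 5*(-⅛)) = 2*(-M/5 - 5/8) = 2*(-5/8 - M/5) = -5/4 - 2*M/5)
1/(W(L(-4, b(3, 1))) + E) = 1/((34 - (-5/4 - ⅖*(-4))) + 27709) = 1/((34 - (-5/4 + 8/5)) + 27709) = 1/((34 - 1*7/20) + 27709) = 1/((34 - 7/20) + 27709) = 1/(673/20 + 27709) = 1/(554853/20) = 20/554853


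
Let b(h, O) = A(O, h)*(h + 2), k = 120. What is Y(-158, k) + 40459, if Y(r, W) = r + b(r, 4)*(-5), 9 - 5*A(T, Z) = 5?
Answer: 40925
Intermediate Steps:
A(T, Z) = ⅘ (A(T, Z) = 9/5 - ⅕*5 = 9/5 - 1 = ⅘)
b(h, O) = 8/5 + 4*h/5 (b(h, O) = 4*(h + 2)/5 = 4*(2 + h)/5 = 8/5 + 4*h/5)
Y(r, W) = -8 - 3*r (Y(r, W) = r + (8/5 + 4*r/5)*(-5) = r + (-8 - 4*r) = -8 - 3*r)
Y(-158, k) + 40459 = (-8 - 3*(-158)) + 40459 = (-8 + 474) + 40459 = 466 + 40459 = 40925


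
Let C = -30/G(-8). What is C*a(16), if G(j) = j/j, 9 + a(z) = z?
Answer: -210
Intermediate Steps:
a(z) = -9 + z
G(j) = 1
C = -30 (C = -30/1 = -30*1 = -30)
C*a(16) = -30*(-9 + 16) = -30*7 = -210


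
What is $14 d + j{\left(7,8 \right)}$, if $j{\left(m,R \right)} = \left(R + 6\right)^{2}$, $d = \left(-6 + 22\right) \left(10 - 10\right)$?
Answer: $196$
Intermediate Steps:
$d = 0$ ($d = 16 \cdot 0 = 0$)
$j{\left(m,R \right)} = \left(6 + R\right)^{2}$
$14 d + j{\left(7,8 \right)} = 14 \cdot 0 + \left(6 + 8\right)^{2} = 0 + 14^{2} = 0 + 196 = 196$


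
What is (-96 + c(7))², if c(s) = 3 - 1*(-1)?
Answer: 8464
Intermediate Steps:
c(s) = 4 (c(s) = 3 + 1 = 4)
(-96 + c(7))² = (-96 + 4)² = (-92)² = 8464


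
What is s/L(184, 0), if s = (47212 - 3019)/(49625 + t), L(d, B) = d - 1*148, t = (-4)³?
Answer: 14731/594732 ≈ 0.024769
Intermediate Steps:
t = -64
L(d, B) = -148 + d (L(d, B) = d - 148 = -148 + d)
s = 44193/49561 (s = (47212 - 3019)/(49625 - 64) = 44193/49561 ≈ 0.89169)
s/L(184, 0) = 44193/(49561*(-148 + 184)) = (44193/49561)/36 = (44193/49561)*(1/36) = 14731/594732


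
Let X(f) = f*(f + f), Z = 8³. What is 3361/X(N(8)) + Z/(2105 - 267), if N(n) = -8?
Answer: 3121527/117632 ≈ 26.536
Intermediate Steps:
Z = 512
X(f) = 2*f² (X(f) = f*(2*f) = 2*f²)
3361/X(N(8)) + Z/(2105 - 267) = 3361/((2*(-8)²)) + 512/(2105 - 267) = 3361/((2*64)) + 512/1838 = 3361/128 + 512*(1/1838) = 3361*(1/128) + 256/919 = 3361/128 + 256/919 = 3121527/117632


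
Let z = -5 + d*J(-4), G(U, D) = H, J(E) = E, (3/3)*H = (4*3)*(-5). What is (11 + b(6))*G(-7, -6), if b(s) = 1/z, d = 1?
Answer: -1960/3 ≈ -653.33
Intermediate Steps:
H = -60 (H = (4*3)*(-5) = 12*(-5) = -60)
G(U, D) = -60
z = -9 (z = -5 + 1*(-4) = -5 - 4 = -9)
b(s) = -1/9 (b(s) = 1/(-9) = -1/9)
(11 + b(6))*G(-7, -6) = (11 - 1/9)*(-60) = (98/9)*(-60) = -1960/3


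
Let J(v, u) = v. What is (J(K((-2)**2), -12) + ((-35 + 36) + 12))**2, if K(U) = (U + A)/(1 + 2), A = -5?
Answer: 1444/9 ≈ 160.44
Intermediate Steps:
K(U) = -5/3 + U/3 (K(U) = (U - 5)/(1 + 2) = (-5 + U)/3 = (-5 + U)*(1/3) = -5/3 + U/3)
(J(K((-2)**2), -12) + ((-35 + 36) + 12))**2 = ((-5/3 + (1/3)*(-2)**2) + ((-35 + 36) + 12))**2 = ((-5/3 + (1/3)*4) + (1 + 12))**2 = ((-5/3 + 4/3) + 13)**2 = (-1/3 + 13)**2 = (38/3)**2 = 1444/9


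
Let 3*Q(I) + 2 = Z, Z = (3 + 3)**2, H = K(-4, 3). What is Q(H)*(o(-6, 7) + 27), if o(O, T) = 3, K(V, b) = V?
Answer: 340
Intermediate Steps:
H = -4
Z = 36 (Z = 6**2 = 36)
Q(I) = 34/3 (Q(I) = -2/3 + (1/3)*36 = -2/3 + 12 = 34/3)
Q(H)*(o(-6, 7) + 27) = 34*(3 + 27)/3 = (34/3)*30 = 340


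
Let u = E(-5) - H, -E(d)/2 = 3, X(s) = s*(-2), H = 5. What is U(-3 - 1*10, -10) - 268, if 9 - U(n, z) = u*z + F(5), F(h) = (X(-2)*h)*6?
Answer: -489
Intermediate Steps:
X(s) = -2*s
E(d) = -6 (E(d) = -2*3 = -6)
u = -11 (u = -6 - 1*5 = -6 - 5 = -11)
F(h) = 24*h (F(h) = ((-2*(-2))*h)*6 = (4*h)*6 = 24*h)
U(n, z) = -111 + 11*z (U(n, z) = 9 - (-11*z + 24*5) = 9 - (-11*z + 120) = 9 - (120 - 11*z) = 9 + (-120 + 11*z) = -111 + 11*z)
U(-3 - 1*10, -10) - 268 = (-111 + 11*(-10)) - 268 = (-111 - 110) - 268 = -221 - 268 = -489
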